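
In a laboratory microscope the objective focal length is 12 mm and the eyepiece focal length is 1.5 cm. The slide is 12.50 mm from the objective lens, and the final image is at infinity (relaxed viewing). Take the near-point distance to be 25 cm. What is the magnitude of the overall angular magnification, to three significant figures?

Convert to cm: f_obj = 12 mm = 1.2 cm; d_o = 12.50 mm = 1.25 cm.
Objective: 1/d_i = 1/f_obj - 1/d_o = 1/1.2 - 1/1.25 = 0.03333 cm^-1, so d_i = 30.000 cm.
m_obj = -d_i/d_o = -30.000/1.25 = -24.000.
Eyepiece angular magnification (image at infinity): M_eye = D/f_e = 25/1.5 = 16.667.
Overall M = m_obj x M_eye = (-24.000)(16.667) = -400.00.
|M| = 400.00.

400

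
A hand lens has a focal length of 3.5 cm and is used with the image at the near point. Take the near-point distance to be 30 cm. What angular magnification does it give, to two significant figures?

M = 1 + D/f = 1 + 30/3.5 = 9.571.

9.6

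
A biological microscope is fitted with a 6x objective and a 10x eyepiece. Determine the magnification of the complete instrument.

The overall magnification of a compound microscope is the product of the objective and eyepiece magnifications:
M = M_obj x M_eye = 6 x 10 = 60.

60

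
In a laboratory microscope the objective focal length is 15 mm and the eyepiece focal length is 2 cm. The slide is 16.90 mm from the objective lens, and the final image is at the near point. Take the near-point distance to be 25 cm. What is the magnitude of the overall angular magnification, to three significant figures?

Convert to cm: f_obj = 15 mm = 1.5 cm; d_o = 16.90 mm = 1.69 cm.
Objective: 1/d_i = 1/f_obj - 1/d_o = 1/1.5 - 1/1.69 = 0.07495 cm^-1, so d_i = 13.342 cm.
m_obj = -d_i/d_o = -13.342/1.69 = -7.895.
Eyepiece angular magnification (image at near point): M_eye = 1 + D/f_e = 1 + 25/2 = 13.500.
Overall M = m_obj x M_eye = (-7.895)(13.500) = -106.58.
|M| = 106.58.

107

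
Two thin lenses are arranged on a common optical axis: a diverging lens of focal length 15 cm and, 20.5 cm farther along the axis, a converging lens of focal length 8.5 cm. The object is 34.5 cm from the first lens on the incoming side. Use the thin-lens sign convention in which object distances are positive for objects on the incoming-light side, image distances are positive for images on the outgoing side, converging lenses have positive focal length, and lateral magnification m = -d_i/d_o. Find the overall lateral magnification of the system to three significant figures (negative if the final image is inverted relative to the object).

-0.115

Applying the thin-lens equation to the first lens, 1/(-15) = 1/34.5 + 1/d_i1, which gives d_i1 = -10.455 cm.
Its lateral magnification is m_1 = -d_i1/d_o1 = -(-10.455)/34.5 = 0.3030.
The intermediate image is virtual, 10.455 cm to the left of lens 1, so d_o2 = L - d_i1 = 20.5 - (-10.455) = 30.955 cm.
Applying the thin-lens equation again with f_2 = 8.5 cm and d_o2 = 30.955 cm gives d_i2 = 11.718 cm.
m_2 = -(11.718)/(30.955) = -0.3785.
Overall magnification: m = m_1 m_2 = -0.1147.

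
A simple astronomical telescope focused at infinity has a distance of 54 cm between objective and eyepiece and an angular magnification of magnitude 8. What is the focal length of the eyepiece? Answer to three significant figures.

6.00 cm

In normal adjustment the tube length equals f_obj + f_eye and |M| = f_obj/f_eye.
So f_obj = 8 f_eye and 8 f_eye + f_eye = 54 cm, giving f_eye = 54/9 = 6.000 cm and f_obj = 48.000 cm.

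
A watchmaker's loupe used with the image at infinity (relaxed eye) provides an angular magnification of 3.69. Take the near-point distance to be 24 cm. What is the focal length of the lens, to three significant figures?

6.50 cm

For the image at infinity, M = D/f.
f = D/M = 24/3.69 = 6.504 cm.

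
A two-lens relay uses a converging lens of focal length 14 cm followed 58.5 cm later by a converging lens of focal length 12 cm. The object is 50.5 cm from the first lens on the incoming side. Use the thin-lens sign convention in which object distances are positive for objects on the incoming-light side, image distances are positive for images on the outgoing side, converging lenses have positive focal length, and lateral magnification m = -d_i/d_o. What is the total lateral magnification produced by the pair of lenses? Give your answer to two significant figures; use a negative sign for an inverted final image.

0.17

Lens 1: 1/d_i1 = 1/f_1 - 1/d_o1 = 1/14 - 1/50.5 = 0.05163 cm^-1, so d_i1 = 19.370 cm.
m_1 = -(19.370)/50.5 = -0.3836.
Object distance for lens 2: d_o2 = 58.5 - 19.370 = 39.130 cm.
Lens 2: 1/d_i2 = 1/f_2 - 1/d_o2 = 1/12 - 1/(39.130) = 0.05778 cm^-1, so d_i2 = 17.308 cm.
m_2 = -(17.308)/(39.130) = -0.4423.
Overall magnification: m = m_1 m_2 = 0.1697.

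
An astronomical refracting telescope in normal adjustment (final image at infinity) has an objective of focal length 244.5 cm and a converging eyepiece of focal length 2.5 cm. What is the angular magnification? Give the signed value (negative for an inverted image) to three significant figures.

-97.8

M = -f_obj/f_eye = -244.5/(2.5) = -97.800.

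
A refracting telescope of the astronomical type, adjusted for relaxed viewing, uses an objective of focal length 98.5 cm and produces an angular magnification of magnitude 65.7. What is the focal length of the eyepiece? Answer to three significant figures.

1.50 cm

|M| = f_obj/f_eye, so f_eye = f_obj/|M| = 98.5/65.7 = 1.499 cm.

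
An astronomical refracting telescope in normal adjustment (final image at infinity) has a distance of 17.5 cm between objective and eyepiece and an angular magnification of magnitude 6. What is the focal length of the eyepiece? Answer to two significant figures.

In normal adjustment the tube length equals f_obj + f_eye and |M| = f_obj/f_eye.
So f_obj = 6 f_eye and 6 f_eye + f_eye = 17.5 cm, giving f_eye = 17.5/7 = 2.500 cm and f_obj = 15.000 cm.

2.5 cm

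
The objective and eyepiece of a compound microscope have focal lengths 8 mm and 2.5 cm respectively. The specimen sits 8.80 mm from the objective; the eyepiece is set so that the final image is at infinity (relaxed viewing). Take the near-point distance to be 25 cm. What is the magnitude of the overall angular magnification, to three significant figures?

Convert to cm: f_obj = 8 mm = 0.8 cm; d_o = 8.80 mm = 0.88 cm.
Objective: 1/d_i = 1/f_obj - 1/d_o = 1/0.8 - 1/0.88 = 0.11364 cm^-1, so d_i = 8.800 cm.
m_obj = -d_i/d_o = -8.800/0.88 = -10.000.
Eyepiece angular magnification (image at infinity): M_eye = D/f_e = 25/2.5 = 10.000.
Overall M = m_obj x M_eye = (-10.000)(10.000) = -100.00.
|M| = 100.00.

100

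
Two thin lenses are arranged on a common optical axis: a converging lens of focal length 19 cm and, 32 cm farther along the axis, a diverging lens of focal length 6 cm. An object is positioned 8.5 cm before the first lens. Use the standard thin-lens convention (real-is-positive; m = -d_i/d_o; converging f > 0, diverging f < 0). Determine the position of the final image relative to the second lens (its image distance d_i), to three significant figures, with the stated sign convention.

-5.33 cm

Applying the thin-lens equation to the first lens, 1/19 = 1/8.5 + 1/d_i1, which gives d_i1 = -15.381 cm.
The intermediate image is virtual, 15.381 cm to the left of lens 1, so d_o2 = L - d_i1 = 32 - (-15.381) = 47.381 cm.
Applying the thin-lens equation again with f_2 = -6 cm and d_o2 = 47.381 cm gives d_i2 = -5.326 cm.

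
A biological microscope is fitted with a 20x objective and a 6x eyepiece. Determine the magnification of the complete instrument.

120

The overall magnification of a compound microscope is the product of the objective and eyepiece magnifications:
M = M_obj x M_eye = 20 x 6 = 120.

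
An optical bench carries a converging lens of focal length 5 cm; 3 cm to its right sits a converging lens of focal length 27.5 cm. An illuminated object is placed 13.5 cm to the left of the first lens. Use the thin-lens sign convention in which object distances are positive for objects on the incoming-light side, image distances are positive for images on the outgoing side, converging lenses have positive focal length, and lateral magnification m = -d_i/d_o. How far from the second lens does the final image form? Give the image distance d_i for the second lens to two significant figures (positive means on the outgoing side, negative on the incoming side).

4.2 cm

Lens 1: 1/d_i1 = 1/f_1 - 1/d_o1 = 1/5 - 1/13.5 = 0.12593 cm^-1, so d_i1 = 7.941 cm.
Since 7.941 cm > 3 cm, the first image lies past the second lens and serves as a virtual object: d_o2 = L - d_i1 = -4.941 cm.
Lens 2: 1/d_i2 = 1/f_2 - 1/d_o2 = 1/27.5 - 1/(-4.941) = 0.23874 cm^-1, so d_i2 = 4.189 cm.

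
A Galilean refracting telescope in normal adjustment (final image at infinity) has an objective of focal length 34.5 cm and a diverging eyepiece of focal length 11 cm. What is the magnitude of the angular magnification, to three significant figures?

3.14

|M| = f_obj/|f_eye| = 34.5/11 = 3.136.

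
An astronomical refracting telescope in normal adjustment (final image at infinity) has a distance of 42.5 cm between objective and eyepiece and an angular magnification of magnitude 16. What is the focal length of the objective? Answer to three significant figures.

In normal adjustment the tube length equals f_obj + f_eye and |M| = f_obj/f_eye.
So f_obj = 16 f_eye and 16 f_eye + f_eye = 42.5 cm, giving f_eye = 42.5/17 = 2.500 cm and f_obj = 40.000 cm.

40.0 cm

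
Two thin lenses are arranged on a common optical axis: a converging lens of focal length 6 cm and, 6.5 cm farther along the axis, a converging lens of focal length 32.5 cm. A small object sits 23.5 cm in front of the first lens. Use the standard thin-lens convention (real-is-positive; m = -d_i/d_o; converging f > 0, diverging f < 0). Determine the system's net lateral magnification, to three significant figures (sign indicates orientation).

-0.327

First lens: d_i1 = 1/(1/6 - 1/23.5) = 8.057 cm.
m_1 = -(8.057)/23.5 = -0.3429.
Since 8.057 cm > 6.5 cm, the first image lies past the second lens and serves as a virtual object: d_o2 = L - d_i1 = -1.557 cm.
Second lens: d_i2 = 1/(1/32.5 - 1/(-1.557)) = 1.486 cm.
m_2 = -(1.486)/(-1.557) = 0.9543.
The system's lateral magnification is m_1 m_2 = (-0.3429)(0.9543) = -0.3272.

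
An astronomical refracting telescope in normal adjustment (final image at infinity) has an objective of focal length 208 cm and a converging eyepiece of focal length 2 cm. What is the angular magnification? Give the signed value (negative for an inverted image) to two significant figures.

-100

M = -f_obj/f_eye = -208/(2) = -104.000.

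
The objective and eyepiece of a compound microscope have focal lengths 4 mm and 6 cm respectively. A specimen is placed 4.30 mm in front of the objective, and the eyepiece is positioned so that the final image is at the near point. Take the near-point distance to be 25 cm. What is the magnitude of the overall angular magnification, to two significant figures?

Convert to cm: f_obj = 4 mm = 0.4 cm; d_o = 4.30 mm = 0.43 cm.
Objective: 1/d_i = 1/f_obj - 1/d_o = 1/0.4 - 1/0.43 = 0.17442 cm^-1, so d_i = 5.733 cm.
m_obj = -d_i/d_o = -5.733/0.43 = -13.333.
Eyepiece angular magnification (image at near point): M_eye = 1 + D/f_e = 1 + 25/6 = 5.167.
Overall M = m_obj x M_eye = (-13.333)(5.167) = -68.89.
|M| = 68.89.

69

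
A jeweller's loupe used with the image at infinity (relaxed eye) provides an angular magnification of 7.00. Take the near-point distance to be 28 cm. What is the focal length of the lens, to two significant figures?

For the image at infinity, M = D/f.
f = D/M = 28/7.0 = 4.000 cm.

4.0 cm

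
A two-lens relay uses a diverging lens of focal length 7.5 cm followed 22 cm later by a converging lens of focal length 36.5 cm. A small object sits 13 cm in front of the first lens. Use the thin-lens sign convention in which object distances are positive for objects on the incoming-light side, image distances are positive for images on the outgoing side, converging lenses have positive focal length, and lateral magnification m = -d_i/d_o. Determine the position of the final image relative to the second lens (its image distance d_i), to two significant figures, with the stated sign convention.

Lens 1: 1/d_i1 = 1/f_1 - 1/d_o1 = 1/(-7.5) - 1/13 = -0.21026 cm^-1, so d_i1 = -4.756 cm.
The intermediate image is virtual, 4.756 cm to the left of lens 1, so d_o2 = L - d_i1 = 22 - (-4.756) = 26.756 cm.
Lens 2: 1/d_i2 = 1/f_2 - 1/d_o2 = 1/36.5 - 1/(26.756) = -0.00998 cm^-1, so d_i2 = -100.227 cm.

-100 cm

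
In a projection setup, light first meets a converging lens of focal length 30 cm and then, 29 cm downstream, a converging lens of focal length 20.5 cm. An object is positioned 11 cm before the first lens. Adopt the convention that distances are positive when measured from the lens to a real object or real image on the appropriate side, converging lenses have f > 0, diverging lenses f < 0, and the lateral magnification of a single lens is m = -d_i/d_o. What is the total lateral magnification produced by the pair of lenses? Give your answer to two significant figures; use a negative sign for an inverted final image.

-1.3

Lens 1: 1/d_i1 = 1/f_1 - 1/d_o1 = 1/30 - 1/11 = -0.05758 cm^-1, so d_i1 = -17.368 cm.
m_1 = -(-17.368)/11 = 1.5789.
With d_i1 < 0 the first image is virtual and lies on the object side; the object distance for lens 2 is d_o2 = 29 - (-17.368) = 46.368 cm.
Lens 2: 1/d_i2 = 1/f_2 - 1/d_o2 = 1/20.5 - 1/(46.368) = 0.02721 cm^-1, so d_i2 = 36.746 cm.
m_2 = -(36.746)/(46.368) = -0.7925.
Total m = m_1 x m_2 = (1.5789)(-0.7925) = -1.2513.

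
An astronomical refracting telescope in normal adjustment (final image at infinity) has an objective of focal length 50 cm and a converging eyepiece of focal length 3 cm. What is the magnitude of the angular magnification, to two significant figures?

|M| = f_obj/|f_eye| = 50/3 = 16.667.

17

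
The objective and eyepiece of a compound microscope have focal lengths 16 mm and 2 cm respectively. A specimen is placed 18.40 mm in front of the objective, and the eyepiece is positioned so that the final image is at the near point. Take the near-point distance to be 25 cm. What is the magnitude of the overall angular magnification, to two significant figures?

90

Convert to cm: f_obj = 16 mm = 1.6 cm; d_o = 18.40 mm = 1.84 cm.
Objective: 1/d_i = 1/f_obj - 1/d_o = 1/1.6 - 1/1.84 = 0.08152 cm^-1, so d_i = 12.267 cm.
m_obj = -d_i/d_o = -12.267/1.84 = -6.667.
Eyepiece angular magnification (image at near point): M_eye = 1 + D/f_e = 1 + 25/2 = 13.500.
Overall M = m_obj x M_eye = (-6.667)(13.500) = -90.00.
|M| = 90.00.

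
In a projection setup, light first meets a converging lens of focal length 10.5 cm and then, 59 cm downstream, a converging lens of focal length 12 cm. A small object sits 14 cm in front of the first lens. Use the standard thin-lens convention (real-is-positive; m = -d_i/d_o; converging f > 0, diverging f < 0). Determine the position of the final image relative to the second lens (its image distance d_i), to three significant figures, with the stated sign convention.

40.8 cm

First lens: d_i1 = 1/(1/10.5 - 1/14) = 42.000 cm.
Object distance for lens 2: d_o2 = 59 - 42.000 = 17.000 cm.
Second lens: d_i2 = 1/(1/12 - 1/(17.000)) = 40.800 cm.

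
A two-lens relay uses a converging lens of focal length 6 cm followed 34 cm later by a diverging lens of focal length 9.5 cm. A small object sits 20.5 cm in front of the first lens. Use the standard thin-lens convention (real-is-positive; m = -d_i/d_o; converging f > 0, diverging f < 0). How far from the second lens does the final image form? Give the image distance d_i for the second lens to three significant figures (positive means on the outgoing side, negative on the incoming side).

Applying the thin-lens equation to the first lens, 1/6 = 1/20.5 + 1/d_i1, which gives d_i1 = 8.483 cm.
Object distance for lens 2: d_o2 = 34 - 8.483 = 25.517 cm.
Applying the thin-lens equation again with f_2 = -9.5 cm and d_o2 = 25.517 cm gives d_i2 = -6.923 cm.

-6.92 cm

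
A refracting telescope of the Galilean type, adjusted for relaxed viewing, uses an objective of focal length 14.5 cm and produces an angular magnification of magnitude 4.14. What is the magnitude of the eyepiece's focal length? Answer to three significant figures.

3.50 cm

|M| = f_obj/|f_eye|, so |f_eye| = f_obj/|M| = 14.5/4.14 = 3.502 cm.
(The eyepiece is diverging, so its signed focal length is -3.502 cm.)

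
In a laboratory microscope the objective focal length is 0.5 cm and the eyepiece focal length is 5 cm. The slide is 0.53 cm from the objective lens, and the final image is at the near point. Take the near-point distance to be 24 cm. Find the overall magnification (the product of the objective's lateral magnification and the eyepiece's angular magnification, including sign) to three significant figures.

Objective: 1/d_i = 1/f_obj - 1/d_o = 1/0.5 - 1/0.53 = 0.11321 cm^-1, so d_i = 8.833 cm.
m_obj = -d_i/d_o = -8.833/0.53 = -16.667.
Eyepiece angular magnification (image at near point): M_eye = 1 + D/f_e = 1 + 24/5 = 5.800.
Overall M = m_obj x M_eye = (-16.667)(5.800) = -96.67.

-96.7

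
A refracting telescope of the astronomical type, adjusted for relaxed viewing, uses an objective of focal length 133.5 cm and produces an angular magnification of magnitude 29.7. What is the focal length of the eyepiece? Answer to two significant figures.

|M| = f_obj/f_eye, so f_eye = f_obj/|M| = 133.5/29.7 = 4.495 cm.

4.5 cm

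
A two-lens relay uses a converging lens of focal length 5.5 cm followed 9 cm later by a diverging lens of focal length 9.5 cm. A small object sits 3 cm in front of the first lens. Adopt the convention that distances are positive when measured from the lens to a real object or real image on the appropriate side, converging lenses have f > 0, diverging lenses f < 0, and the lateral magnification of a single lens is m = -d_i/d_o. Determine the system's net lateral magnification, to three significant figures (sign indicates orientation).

0.833

First lens: d_i1 = 1/(1/5.5 - 1/3) = -6.600 cm.
m_1 = -(-6.600)/3 = 2.2000.
The intermediate image is virtual, 6.600 cm to the left of lens 1, so d_o2 = L - d_i1 = 9 - (-6.600) = 15.600 cm.
Second lens: d_i2 = 1/(1/(-9.5) - 1/(15.600)) = -5.904 cm.
m_2 = -(-5.904)/(15.600) = 0.3785.
The system's lateral magnification is m_1 m_2 = (2.2000)(0.3785) = 0.8327.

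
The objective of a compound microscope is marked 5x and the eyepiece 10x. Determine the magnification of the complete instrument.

The overall magnification of a compound microscope is the product of the objective and eyepiece magnifications:
M = M_obj x M_eye = 5 x 10 = 50.

50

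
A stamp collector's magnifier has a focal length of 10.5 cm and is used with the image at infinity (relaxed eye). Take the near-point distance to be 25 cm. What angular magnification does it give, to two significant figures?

2.4

M = D/f = 25/10.5 = 2.381.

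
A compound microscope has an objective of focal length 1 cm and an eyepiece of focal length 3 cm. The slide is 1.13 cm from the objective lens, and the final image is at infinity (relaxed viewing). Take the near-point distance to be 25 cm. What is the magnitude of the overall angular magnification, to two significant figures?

Objective: 1/d_i = 1/f_obj - 1/d_o = 1/1 - 1/1.13 = 0.11504 cm^-1, so d_i = 8.692 cm.
m_obj = -d_i/d_o = -8.692/1.13 = -7.692.
Eyepiece angular magnification (image at infinity): M_eye = D/f_e = 25/3 = 8.333.
Overall M = m_obj x M_eye = (-7.692)(8.333) = -64.10.
|M| = 64.10.

64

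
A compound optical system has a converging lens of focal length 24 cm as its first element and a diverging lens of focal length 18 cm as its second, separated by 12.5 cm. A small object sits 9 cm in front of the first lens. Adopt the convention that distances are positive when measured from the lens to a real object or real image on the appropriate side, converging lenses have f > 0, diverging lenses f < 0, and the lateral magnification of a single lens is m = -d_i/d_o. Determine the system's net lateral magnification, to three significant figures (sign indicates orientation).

First lens: d_i1 = 1/(1/24 - 1/9) = -14.400 cm.
m_1 = -(-14.400)/9 = 1.6000.
With d_i1 < 0 the first image is virtual and lies on the object side; the object distance for lens 2 is d_o2 = 12.5 - (-14.400) = 26.900 cm.
Second lens: d_i2 = 1/(1/(-18) - 1/(26.900)) = -10.784 cm.
m_2 = -(-10.784)/(26.900) = 0.4009.
Overall magnification: m = m_1 m_2 = 0.6414.

0.641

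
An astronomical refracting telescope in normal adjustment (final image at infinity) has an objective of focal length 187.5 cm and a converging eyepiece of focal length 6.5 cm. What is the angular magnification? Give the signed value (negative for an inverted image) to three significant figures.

-28.8

M = -f_obj/f_eye = -187.5/(6.5) = -28.846.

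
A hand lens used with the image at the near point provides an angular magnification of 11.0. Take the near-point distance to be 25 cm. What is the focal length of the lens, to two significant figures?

2.5 cm

For the image at the near point, M = 1 + D/f.
f = D/(M - 1) = 25/(11.0 - 1) = 2.500 cm.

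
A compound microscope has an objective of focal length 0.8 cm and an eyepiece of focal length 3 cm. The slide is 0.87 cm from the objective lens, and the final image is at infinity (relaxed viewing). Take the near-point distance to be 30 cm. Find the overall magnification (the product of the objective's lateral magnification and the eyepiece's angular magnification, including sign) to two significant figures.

Objective: 1/d_i = 1/f_obj - 1/d_o = 1/0.8 - 1/0.87 = 0.10057 cm^-1, so d_i = 9.943 cm.
m_obj = -d_i/d_o = -9.943/0.87 = -11.429.
Eyepiece angular magnification (image at infinity): M_eye = D/f_e = 30/3 = 10.000.
Overall M = m_obj x M_eye = (-11.429)(10.000) = -114.29.

-110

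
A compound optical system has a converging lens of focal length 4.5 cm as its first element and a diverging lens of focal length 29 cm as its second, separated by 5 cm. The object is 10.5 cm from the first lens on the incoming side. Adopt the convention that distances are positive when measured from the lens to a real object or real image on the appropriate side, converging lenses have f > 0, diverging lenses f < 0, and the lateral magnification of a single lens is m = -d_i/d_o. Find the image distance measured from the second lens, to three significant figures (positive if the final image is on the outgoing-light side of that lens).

Lens 1: 1/d_i1 = 1/f_1 - 1/d_o1 = 1/4.5 - 1/10.5 = 0.12698 cm^-1, so d_i1 = 7.875 cm.
This image would form 7.875 cm past lens 1, i.e. 2.875 cm beyond lens 2, so it is a virtual object for lens 2: d_o2 = 5 - 7.875 = -2.875 cm.
Lens 2: 1/d_i2 = 1/f_2 - 1/d_o2 = 1/(-29) - 1/(-2.875) = 0.31334 cm^-1, so d_i2 = 3.191 cm.

3.19 cm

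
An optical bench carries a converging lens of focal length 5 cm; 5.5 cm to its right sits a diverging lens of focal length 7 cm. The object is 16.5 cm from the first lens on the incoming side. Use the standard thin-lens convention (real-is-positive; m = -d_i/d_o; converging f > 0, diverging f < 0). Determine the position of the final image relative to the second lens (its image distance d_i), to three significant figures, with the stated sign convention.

First lens: d_i1 = 1/(1/5 - 1/16.5) = 7.174 cm.
Since 7.174 cm > 5.5 cm, the first image lies past the second lens and serves as a virtual object: d_o2 = L - d_i1 = -1.674 cm.
Second lens: d_i2 = 1/(1/(-7) - 1/(-1.674)) = 2.200 cm.

2.20 cm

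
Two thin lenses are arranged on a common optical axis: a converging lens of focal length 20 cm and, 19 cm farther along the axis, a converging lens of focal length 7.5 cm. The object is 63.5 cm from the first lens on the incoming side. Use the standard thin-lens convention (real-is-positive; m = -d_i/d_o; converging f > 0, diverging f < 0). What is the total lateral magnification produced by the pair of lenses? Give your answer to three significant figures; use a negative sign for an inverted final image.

-0.195

Lens 1: 1/d_i1 = 1/f_1 - 1/d_o1 = 1/20 - 1/63.5 = 0.03425 cm^-1, so d_i1 = 29.195 cm.
m_1 = -(29.195)/63.5 = -0.4598.
Since 29.195 cm > 19 cm, the first image lies past the second lens and serves as a virtual object: d_o2 = L - d_i1 = -10.195 cm.
Lens 2: 1/d_i2 = 1/f_2 - 1/d_o2 = 1/7.5 - 1/(-10.195) = 0.23142 cm^-1, so d_i2 = 4.321 cm.
m_2 = -(4.321)/(-10.195) = 0.4238.
Overall magnification: m = m_1 m_2 = -0.1949.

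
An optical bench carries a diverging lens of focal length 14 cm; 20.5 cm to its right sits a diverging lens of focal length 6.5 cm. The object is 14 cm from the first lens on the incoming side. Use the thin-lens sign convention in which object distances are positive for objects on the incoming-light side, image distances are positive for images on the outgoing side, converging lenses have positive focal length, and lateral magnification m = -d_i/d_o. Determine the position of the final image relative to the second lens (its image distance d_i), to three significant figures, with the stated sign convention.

First lens: d_i1 = 1/(1/(-14) - 1/14) = -7.000 cm.
With d_i1 < 0 the first image is virtual and lies on the object side; the object distance for lens 2 is d_o2 = 20.5 - (-7.000) = 27.500 cm.
Second lens: d_i2 = 1/(1/(-6.5) - 1/(27.500)) = -5.257 cm.

-5.26 cm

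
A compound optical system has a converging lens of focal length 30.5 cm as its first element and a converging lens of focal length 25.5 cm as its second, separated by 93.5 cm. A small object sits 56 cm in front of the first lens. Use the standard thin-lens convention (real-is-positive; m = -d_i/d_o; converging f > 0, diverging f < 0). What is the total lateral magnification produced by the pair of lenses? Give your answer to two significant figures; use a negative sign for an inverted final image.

30

Applying the thin-lens equation to the first lens, 1/30.5 = 1/56 + 1/d_i1, which gives d_i1 = 66.980 cm.
Its lateral magnification is m_1 = -d_i1/d_o1 = -(66.980)/56 = -1.1961.
The intermediate image is 66.980 cm to the right of lens 1, so d_o2 = L - d_i1 = 93.5 - 66.980 = 26.520 cm.
Applying the thin-lens equation again with f_2 = 25.5 cm and d_o2 = 26.520 cm gives d_i2 = 663.245 cm.
m_2 = -(663.245)/(26.520) = -25.0096.
Total m = m_1 x m_2 = (-1.1961)(-25.0096) = 29.9135.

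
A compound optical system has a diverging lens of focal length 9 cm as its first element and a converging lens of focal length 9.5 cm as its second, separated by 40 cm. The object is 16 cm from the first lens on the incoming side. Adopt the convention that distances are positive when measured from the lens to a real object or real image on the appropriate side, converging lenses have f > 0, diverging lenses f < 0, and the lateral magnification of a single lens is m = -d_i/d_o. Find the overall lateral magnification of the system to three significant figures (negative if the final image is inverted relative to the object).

Applying the thin-lens equation to the first lens, 1/(-9) = 1/16 + 1/d_i1, which gives d_i1 = -5.760 cm.
Its lateral magnification is m_1 = -d_i1/d_o1 = -(-5.760)/16 = 0.3600.
The intermediate image is virtual, 5.760 cm to the left of lens 1, so d_o2 = L - d_i1 = 40 - (-5.760) = 45.760 cm.
Applying the thin-lens equation again with f_2 = 9.5 cm and d_o2 = 45.760 cm gives d_i2 = 11.989 cm.
m_2 = -(11.989)/(45.760) = -0.2620.
The system's lateral magnification is m_1 m_2 = (0.3600)(-0.2620) = -0.0943.

-0.0943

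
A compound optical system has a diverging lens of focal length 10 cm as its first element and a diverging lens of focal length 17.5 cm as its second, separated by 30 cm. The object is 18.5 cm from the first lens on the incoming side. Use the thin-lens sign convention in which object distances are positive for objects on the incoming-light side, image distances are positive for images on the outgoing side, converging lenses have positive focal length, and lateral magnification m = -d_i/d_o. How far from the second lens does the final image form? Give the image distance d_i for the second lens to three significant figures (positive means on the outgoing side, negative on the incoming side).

-11.8 cm

First lens: d_i1 = 1/(1/(-10) - 1/18.5) = -6.491 cm.
The intermediate image is virtual, 6.491 cm to the left of lens 1, so d_o2 = L - d_i1 = 30 - (-6.491) = 36.491 cm.
Second lens: d_i2 = 1/(1/(-17.5) - 1/(36.491)) = -11.828 cm.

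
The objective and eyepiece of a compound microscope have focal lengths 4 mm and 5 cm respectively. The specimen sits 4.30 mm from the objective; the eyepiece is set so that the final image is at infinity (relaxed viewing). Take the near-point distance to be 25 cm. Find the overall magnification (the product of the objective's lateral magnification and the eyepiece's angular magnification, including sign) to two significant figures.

Convert to cm: f_obj = 4 mm = 0.4 cm; d_o = 4.30 mm = 0.43 cm.
Objective: 1/d_i = 1/f_obj - 1/d_o = 1/0.4 - 1/0.43 = 0.17442 cm^-1, so d_i = 5.733 cm.
m_obj = -d_i/d_o = -5.733/0.43 = -13.333.
Eyepiece angular magnification (image at infinity): M_eye = D/f_e = 25/5 = 5.000.
Overall M = m_obj x M_eye = (-13.333)(5.000) = -66.67.

-67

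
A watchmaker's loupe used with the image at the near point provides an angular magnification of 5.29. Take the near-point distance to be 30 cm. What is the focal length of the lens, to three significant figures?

6.99 cm

For the image at the near point, M = 1 + D/f.
f = D/(M - 1) = 30/(5.29 - 1) = 6.993 cm.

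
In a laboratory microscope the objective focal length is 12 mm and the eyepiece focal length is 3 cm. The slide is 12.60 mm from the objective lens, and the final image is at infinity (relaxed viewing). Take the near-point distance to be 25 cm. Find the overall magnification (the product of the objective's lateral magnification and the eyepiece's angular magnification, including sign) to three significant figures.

Convert to cm: f_obj = 12 mm = 1.2 cm; d_o = 12.60 mm = 1.26 cm.
Objective: 1/d_i = 1/f_obj - 1/d_o = 1/1.2 - 1/1.26 = 0.03968 cm^-1, so d_i = 25.200 cm.
m_obj = -d_i/d_o = -25.200/1.26 = -20.000.
Eyepiece angular magnification (image at infinity): M_eye = D/f_e = 25/3 = 8.333.
Overall M = m_obj x M_eye = (-20.000)(8.333) = -166.67.

-167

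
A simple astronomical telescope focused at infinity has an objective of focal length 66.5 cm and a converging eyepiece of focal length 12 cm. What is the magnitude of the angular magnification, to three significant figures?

5.54

|M| = f_obj/|f_eye| = 66.5/12 = 5.542.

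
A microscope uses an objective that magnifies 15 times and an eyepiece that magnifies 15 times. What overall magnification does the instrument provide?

225

The overall magnification of a compound microscope is the product of the objective and eyepiece magnifications:
M = M_obj x M_eye = 15 x 15 = 225.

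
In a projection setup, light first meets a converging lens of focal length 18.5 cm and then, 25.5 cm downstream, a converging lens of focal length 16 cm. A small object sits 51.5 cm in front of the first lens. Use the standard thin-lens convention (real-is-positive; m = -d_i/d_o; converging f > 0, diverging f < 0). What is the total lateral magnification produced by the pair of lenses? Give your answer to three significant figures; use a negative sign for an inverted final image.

-0.463

First lens: d_i1 = 1/(1/18.5 - 1/51.5) = 28.871 cm.
m_1 = -(28.871)/51.5 = -0.5606.
Since 28.871 cm > 25.5 cm, the first image lies past the second lens and serves as a virtual object: d_o2 = L - d_i1 = -3.371 cm.
Second lens: d_i2 = 1/(1/16 - 1/(-3.371)) = 2.785 cm.
m_2 = -(2.785)/(-3.371) = 0.8260.
The system's lateral magnification is m_1 m_2 = (-0.5606)(0.8260) = -0.4630.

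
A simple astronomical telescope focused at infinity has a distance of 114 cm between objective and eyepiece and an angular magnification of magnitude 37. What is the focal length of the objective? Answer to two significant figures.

110 cm

In normal adjustment the tube length equals f_obj + f_eye and |M| = f_obj/f_eye.
So f_obj = 37 f_eye and 37 f_eye + f_eye = 114 cm, giving f_eye = 114/38 = 3.000 cm and f_obj = 111.000 cm.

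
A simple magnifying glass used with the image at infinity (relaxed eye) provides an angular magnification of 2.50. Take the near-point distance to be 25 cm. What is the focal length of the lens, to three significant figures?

10.0 cm

For the image at infinity, M = D/f.
f = D/M = 25/2.5 = 10.000 cm.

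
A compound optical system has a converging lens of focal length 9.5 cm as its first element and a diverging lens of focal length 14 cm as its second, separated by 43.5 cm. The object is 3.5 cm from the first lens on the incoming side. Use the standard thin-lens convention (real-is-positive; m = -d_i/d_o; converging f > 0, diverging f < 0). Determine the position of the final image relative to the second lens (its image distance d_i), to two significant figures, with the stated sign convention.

-11 cm

First lens: d_i1 = 1/(1/9.5 - 1/3.5) = -5.542 cm.
With d_i1 < 0 the first image is virtual and lies on the object side; the object distance for lens 2 is d_o2 = 43.5 - (-5.542) = 49.042 cm.
Second lens: d_i2 = 1/(1/(-14) - 1/(49.042)) = -10.891 cm.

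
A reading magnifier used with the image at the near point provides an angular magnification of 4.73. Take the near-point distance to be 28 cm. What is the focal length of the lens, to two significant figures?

7.5 cm

For the image at the near point, M = 1 + D/f.
f = D/(M - 1) = 28/(4.73 - 1) = 7.507 cm.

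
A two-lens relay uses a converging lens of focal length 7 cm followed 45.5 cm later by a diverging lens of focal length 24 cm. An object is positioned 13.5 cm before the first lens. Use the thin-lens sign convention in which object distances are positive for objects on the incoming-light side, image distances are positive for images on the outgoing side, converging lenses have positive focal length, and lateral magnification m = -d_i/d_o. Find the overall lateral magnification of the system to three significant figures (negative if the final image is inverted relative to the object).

Applying the thin-lens equation to the first lens, 1/7 = 1/13.5 + 1/d_i1, which gives d_i1 = 14.538 cm.
Its lateral magnification is m_1 = -d_i1/d_o1 = -(14.538)/13.5 = -1.0769.
Object distance for lens 2: d_o2 = 45.5 - 14.538 = 30.962 cm.
Applying the thin-lens equation again with f_2 = -24 cm and d_o2 = 30.962 cm gives d_i2 = -13.520 cm.
m_2 = -(-13.520)/(30.962) = 0.4367.
Overall magnification: m = m_1 m_2 = -0.4703.

-0.470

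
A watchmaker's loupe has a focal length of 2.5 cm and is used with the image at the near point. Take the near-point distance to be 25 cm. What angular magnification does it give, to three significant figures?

M = 1 + D/f = 1 + 25/2.5 = 11.000.

11.0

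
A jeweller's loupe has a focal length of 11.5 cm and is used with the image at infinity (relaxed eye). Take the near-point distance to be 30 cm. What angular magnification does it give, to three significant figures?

2.61

M = D/f = 30/11.5 = 2.609.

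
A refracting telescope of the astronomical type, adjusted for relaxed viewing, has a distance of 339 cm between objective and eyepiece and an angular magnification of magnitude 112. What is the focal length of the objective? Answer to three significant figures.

336 cm

In normal adjustment the tube length equals f_obj + f_eye and |M| = f_obj/f_eye.
So f_obj = 112 f_eye and 112 f_eye + f_eye = 339 cm, giving f_eye = 339/113 = 3.000 cm and f_obj = 336.000 cm.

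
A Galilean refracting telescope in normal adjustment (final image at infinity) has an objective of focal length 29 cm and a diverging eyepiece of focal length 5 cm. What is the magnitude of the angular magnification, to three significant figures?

5.80

|M| = f_obj/|f_eye| = 29/5 = 5.800.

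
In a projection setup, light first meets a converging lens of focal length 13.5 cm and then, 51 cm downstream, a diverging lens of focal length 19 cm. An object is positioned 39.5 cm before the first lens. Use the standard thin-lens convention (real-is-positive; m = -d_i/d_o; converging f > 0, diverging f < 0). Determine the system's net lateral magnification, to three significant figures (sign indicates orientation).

First lens: d_i1 = 1/(1/13.5 - 1/39.5) = 20.510 cm.
m_1 = -(20.510)/39.5 = -0.5192.
Object distance for lens 2: d_o2 = 51 - 20.510 = 30.490 cm.
Second lens: d_i2 = 1/(1/(-19) - 1/(30.490)) = -11.706 cm.
m_2 = -(-11.706)/(30.490) = 0.3839.
Overall magnification: m = m_1 m_2 = -0.1993.

-0.199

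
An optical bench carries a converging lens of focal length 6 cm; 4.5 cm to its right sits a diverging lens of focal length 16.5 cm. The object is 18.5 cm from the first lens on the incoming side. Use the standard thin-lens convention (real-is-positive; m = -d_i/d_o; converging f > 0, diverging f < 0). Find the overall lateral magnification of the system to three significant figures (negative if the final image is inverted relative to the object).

-0.653

Lens 1: 1/d_i1 = 1/f_1 - 1/d_o1 = 1/6 - 1/18.5 = 0.11261 cm^-1, so d_i1 = 8.880 cm.
m_1 = -(8.880)/18.5 = -0.4800.
Since 8.880 cm > 4.5 cm, the first image lies past the second lens and serves as a virtual object: d_o2 = L - d_i1 = -4.380 cm.
Lens 2: 1/d_i2 = 1/f_2 - 1/d_o2 = 1/(-16.5) - 1/(-4.380) = 0.16770 cm^-1, so d_i2 = 5.963 cm.
m_2 = -(5.963)/(-4.380) = 1.3614.
The system's lateral magnification is m_1 m_2 = (-0.4800)(1.3614) = -0.6535.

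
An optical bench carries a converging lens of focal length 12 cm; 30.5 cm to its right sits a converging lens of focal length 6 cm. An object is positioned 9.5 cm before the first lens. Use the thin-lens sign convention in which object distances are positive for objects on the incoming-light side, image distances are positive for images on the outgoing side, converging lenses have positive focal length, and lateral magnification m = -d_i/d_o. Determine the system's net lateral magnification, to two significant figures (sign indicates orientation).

-0.41

Lens 1: 1/d_i1 = 1/f_1 - 1/d_o1 = 1/12 - 1/9.5 = -0.02193 cm^-1, so d_i1 = -45.600 cm.
m_1 = -(-45.600)/9.5 = 4.8000.
With d_i1 < 0 the first image is virtual and lies on the object side; the object distance for lens 2 is d_o2 = 30.5 - (-45.600) = 76.100 cm.
Lens 2: 1/d_i2 = 1/f_2 - 1/d_o2 = 1/6 - 1/(76.100) = 0.15353 cm^-1, so d_i2 = 6.514 cm.
m_2 = -(6.514)/(76.100) = -0.0856.
The system's lateral magnification is m_1 m_2 = (4.8000)(-0.0856) = -0.4108.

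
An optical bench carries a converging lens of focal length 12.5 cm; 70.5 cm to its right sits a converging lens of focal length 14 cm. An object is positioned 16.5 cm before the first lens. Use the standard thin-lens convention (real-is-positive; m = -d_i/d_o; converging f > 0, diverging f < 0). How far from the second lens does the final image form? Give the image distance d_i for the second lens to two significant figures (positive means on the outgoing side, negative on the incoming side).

54 cm

Applying the thin-lens equation to the first lens, 1/12.5 = 1/16.5 + 1/d_i1, which gives d_i1 = 51.562 cm.
The intermediate image is 51.562 cm to the right of lens 1, so d_o2 = L - d_i1 = 70.5 - 51.562 = 18.938 cm.
Applying the thin-lens equation again with f_2 = 14 cm and d_o2 = 18.938 cm gives d_i2 = 53.696 cm.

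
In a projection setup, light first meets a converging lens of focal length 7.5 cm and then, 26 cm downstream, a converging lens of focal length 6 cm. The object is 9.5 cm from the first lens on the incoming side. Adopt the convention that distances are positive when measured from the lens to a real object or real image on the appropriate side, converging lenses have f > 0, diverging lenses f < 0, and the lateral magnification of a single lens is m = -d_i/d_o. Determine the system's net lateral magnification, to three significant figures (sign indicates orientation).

First lens: d_i1 = 1/(1/7.5 - 1/9.5) = 35.625 cm.
m_1 = -(35.625)/9.5 = -3.7500.
Since 35.625 cm > 26 cm, the first image lies past the second lens and serves as a virtual object: d_o2 = L - d_i1 = -9.625 cm.
Second lens: d_i2 = 1/(1/6 - 1/(-9.625)) = 3.696 cm.
m_2 = -(3.696)/(-9.625) = 0.3840.
The system's lateral magnification is m_1 m_2 = (-3.7500)(0.3840) = -1.4400.

-1.44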